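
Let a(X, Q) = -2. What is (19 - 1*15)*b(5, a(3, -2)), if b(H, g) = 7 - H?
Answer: 8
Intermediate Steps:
(19 - 1*15)*b(5, a(3, -2)) = (19 - 1*15)*(7 - 1*5) = (19 - 15)*(7 - 5) = 4*2 = 8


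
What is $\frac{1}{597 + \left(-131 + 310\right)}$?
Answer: $\frac{1}{776} \approx 0.0012887$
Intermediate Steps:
$\frac{1}{597 + \left(-131 + 310\right)} = \frac{1}{597 + 179} = \frac{1}{776}$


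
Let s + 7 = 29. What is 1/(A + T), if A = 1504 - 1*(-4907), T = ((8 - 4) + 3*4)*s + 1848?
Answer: 1/8611 ≈ 0.00011613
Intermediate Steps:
s = 22 (s = -7 + 29 = 22)
T = 2200 (T = ((8 - 4) + 3*4)*22 + 1848 = (4 + 12)*22 + 1848 = 16*22 + 1848 = 352 + 1848 = 2200)
A = 6411 (A = 1504 + 4907 = 6411)
1/(A + T) = 1/(6411 + 2200) = 1/8611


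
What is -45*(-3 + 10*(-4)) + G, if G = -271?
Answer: 1664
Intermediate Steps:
-45*(-3 + 10*(-4)) + G = -45*(-3 + 10*(-4)) - 271 = -45*(-3 - 40) - 271 = -45*(-43) - 271 = 1935 - 271 = 1664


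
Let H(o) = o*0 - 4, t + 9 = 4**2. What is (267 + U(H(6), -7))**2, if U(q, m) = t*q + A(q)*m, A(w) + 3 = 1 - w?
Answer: 50625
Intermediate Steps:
t = 7 (t = -9 + 4**2 = -9 + 16 = 7)
A(w) = -2 - w (A(w) = -3 + (1 - w) = -2 - w)
H(o) = -4 (H(o) = 0 - 4 = -4)
U(q, m) = 7*q + m*(-2 - q) (U(q, m) = 7*q + (-2 - q)*m = 7*q + m*(-2 - q))
(267 + U(H(6), -7))**2 = (267 + (7*(-4) - 1*(-7)*(2 - 4)))**2 = (267 + (-28 - 1*(-7)*(-2)))**2 = (267 + (-28 - 14))**2 = (267 - 42)**2 = 225**2 = 50625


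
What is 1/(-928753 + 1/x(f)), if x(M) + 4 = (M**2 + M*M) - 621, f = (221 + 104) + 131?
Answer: -415247/385661896990 ≈ -1.0767e-6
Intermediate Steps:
f = 456 (f = 325 + 131 = 456)
x(M) = -625 + 2*M**2 (x(M) = -4 + ((M**2 + M*M) - 621) = -4 + ((M**2 + M**2) - 621) = -4 + (2*M**2 - 621) = -4 + (-621 + 2*M**2) = -625 + 2*M**2)
1/(-928753 + 1/x(f)) = 1/(-928753 + 1/(-625 + 2*456**2)) = 1/(-928753 + 1/(-625 + 2*207936)) = 1/(-928753 + 1/(-625 + 415872)) = 1/(-928753 + 1/415247) = 1/(-385661896990/415247) = -415247/385661896990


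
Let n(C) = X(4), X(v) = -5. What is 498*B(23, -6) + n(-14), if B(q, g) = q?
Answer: 11449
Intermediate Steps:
n(C) = -5
498*B(23, -6) + n(-14) = 498*23 - 5 = 11454 - 5 = 11449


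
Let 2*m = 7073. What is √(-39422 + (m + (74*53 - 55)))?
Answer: I*√128074/2 ≈ 178.94*I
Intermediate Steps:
m = 7073/2 (m = (½)*7073 = 7073/2 ≈ 3536.5)
√(-39422 + (m + (74*53 - 55))) = √(-39422 + (7073/2 + (74*53 - 55))) = √(-39422 + (7073/2 + (3922 - 55))) = √(-39422 + (7073/2 + 3867)) = √(-39422 + 14807/2) = √(-64037/2) = I*√128074/2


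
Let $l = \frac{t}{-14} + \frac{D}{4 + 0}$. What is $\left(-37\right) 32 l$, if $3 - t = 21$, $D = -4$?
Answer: $- \frac{2368}{7} \approx -338.29$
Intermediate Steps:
$t = -18$ ($t = 3 - 21 = -18$)
$l = \frac{2}{7}$ ($l = - \frac{18}{-14} - \frac{4}{4 + 0} = \left(-18\right) \left(- \frac{1}{14}\right) - \frac{4}{4} = \frac{9}{7} - 1 = \frac{2}{7} \approx 0.28571$)
$\left(-37\right) 32 l = \left(-37\right) 32 \cdot \frac{2}{7} = \left(-1184\right) \frac{2}{7} = - \frac{2368}{7}$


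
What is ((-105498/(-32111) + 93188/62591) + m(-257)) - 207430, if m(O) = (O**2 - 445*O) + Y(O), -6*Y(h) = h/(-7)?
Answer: -2280644932525517/84414103242 ≈ -27017.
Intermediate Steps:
Y(h) = h/42 (Y(h) = -h/(6*(-7)) = -h*(-1)/(6*7) = -(-1)*h/42 = h/42)
m(O) = O**2 - 18689*O/42 (m(O) = (O**2 - 445*O) + O/42 = O**2 - 18689*O/42)
((-105498/(-32111) + 93188/62591) + m(-257)) - 207430 = ((-105498/(-32111) + 93188/62591) + (1/42)*(-257)*(-18689 + 42*(-257))) - 207430 = ((-105498*(-1/32111) + 93188*(1/62591)) + (1/42)*(-257)*(-18689 - 10794)) - 207430 = ((105498/32111 + 93188/62591) + (1/42)*(-257)*(-29483)) - 207430 = (9595585186/2009859601 + 7577131/42) - 207430 = 15229372502962543/84414103242 - 207430 = -2280644932525517/84414103242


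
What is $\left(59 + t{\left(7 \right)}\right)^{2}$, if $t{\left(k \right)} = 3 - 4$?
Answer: $3364$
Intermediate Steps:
$t{\left(k \right)} = -1$ ($t{\left(k \right)} = 3 - 4 = -1$)
$\left(59 + t{\left(7 \right)}\right)^{2} = \left(59 - 1\right)^{2} = 58^{2} = 3364$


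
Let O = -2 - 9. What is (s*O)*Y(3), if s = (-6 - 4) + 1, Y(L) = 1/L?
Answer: 33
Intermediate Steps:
Y(L) = 1/L
O = -11
s = -9 (s = -10 + 1 = -9)
(s*O)*Y(3) = -9*(-11)/3 = 99*(1/3) = 33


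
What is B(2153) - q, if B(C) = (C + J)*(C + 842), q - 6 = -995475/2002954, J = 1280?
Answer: 20594031518341/2002954 ≈ 1.0282e+7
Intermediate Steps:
q = 11022249/2002954 (q = 6 - 995475/2002954 = 11022249/2002954 ≈ 5.5030)
B(C) = (842 + C)*(1280 + C) (B(C) = (C + 1280)*(C + 842) = (1280 + C)*(842 + C) = (842 + C)*(1280 + C))
B(2153) - q = (1077760 + 2153² + 2122*2153) - 1*11022249/2002954 = (1077760 + 4635409 + 4568666) - 11022249/2002954 = 10281835 - 11022249/2002954 = 20594031518341/2002954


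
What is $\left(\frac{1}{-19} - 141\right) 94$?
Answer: $- \frac{251920}{19} \approx -13259.0$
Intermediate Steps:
$\left(\frac{1}{-19} - 141\right) 94 = \left(- \frac{1}{19} - 141\right) 94 = \left(- \frac{2680}{19}\right) 94 = - \frac{251920}{19}$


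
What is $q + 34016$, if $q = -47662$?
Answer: $-13646$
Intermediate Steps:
$q + 34016 = -47662 + 34016 = -13646$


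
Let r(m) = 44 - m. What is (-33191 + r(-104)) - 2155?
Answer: -35198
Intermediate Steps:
(-33191 + r(-104)) - 2155 = (-33191 + (44 - 1*(-104))) - 2155 = (-33191 + (44 + 104)) - 2155 = (-33191 + 148) - 2155 = -33043 - 2155 = -35198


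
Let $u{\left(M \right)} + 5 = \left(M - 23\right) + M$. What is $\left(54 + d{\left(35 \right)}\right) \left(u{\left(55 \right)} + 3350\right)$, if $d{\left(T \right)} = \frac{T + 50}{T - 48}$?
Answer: $162888$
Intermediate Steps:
$d{\left(T \right)} = \frac{50 + T}{-48 + T}$
$u{\left(M \right)} = -28 + 2 M$ ($u{\left(M \right)} = -5 + \left(\left(M - 23\right) + M\right) = -5 + \left(\left(-23 + M\right) + M\right) = -5 + \left(-23 + 2 M\right) = -28 + 2 M$)
$\left(54 + d{\left(35 \right)}\right) \left(u{\left(55 \right)} + 3350\right) = \left(54 + \frac{50 + 35}{-48 + 35}\right) \left(\left(-28 + 2 \cdot 55\right) + 3350\right) = \left(54 + \frac{1}{-13} \cdot 85\right) \left(\left(-28 + 110\right) + 3350\right) = \left(54 - \frac{85}{13}\right) \left(82 + 3350\right) = \left(54 - \frac{85}{13}\right) 3432 = \frac{617}{13} \cdot 3432 = 162888$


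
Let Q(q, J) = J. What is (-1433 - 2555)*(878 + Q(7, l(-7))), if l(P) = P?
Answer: -3473548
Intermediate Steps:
(-1433 - 2555)*(878 + Q(7, l(-7))) = (-1433 - 2555)*(878 - 7) = -3988*871 = -3473548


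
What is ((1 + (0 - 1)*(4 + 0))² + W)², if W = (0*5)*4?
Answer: 81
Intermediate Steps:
W = 0 (W = 0*4 = 0)
((1 + (0 - 1)*(4 + 0))² + W)² = ((1 + (0 - 1)*(4 + 0))² + 0)² = ((1 - 1*4)² + 0)² = ((1 - 4)² + 0)² = ((-3)² + 0)² = (9 + 0)² = 9² = 81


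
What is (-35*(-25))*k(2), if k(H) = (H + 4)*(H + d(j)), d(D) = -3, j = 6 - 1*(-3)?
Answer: -5250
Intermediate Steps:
j = 9 (j = 6 + 3 = 9)
k(H) = (-3 + H)*(4 + H) (k(H) = (H + 4)*(H - 3) = (4 + H)*(-3 + H) = (-3 + H)*(4 + H))
(-35*(-25))*k(2) = (-35*(-25))*(-12 + 2 + 2**2) = 875*(-12 + 2 + 4) = 875*(-6) = -5250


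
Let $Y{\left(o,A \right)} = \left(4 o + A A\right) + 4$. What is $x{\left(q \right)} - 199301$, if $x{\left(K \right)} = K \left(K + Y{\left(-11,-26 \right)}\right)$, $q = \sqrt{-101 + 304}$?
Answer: $-199098 + 636 \sqrt{203} \approx -1.9004 \cdot 10^{5}$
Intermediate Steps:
$Y{\left(o,A \right)} = 4 + A^{2} + 4 o$ ($Y{\left(o,A \right)} = \left(4 o + A^{2}\right) + 4 = \left(A^{2} + 4 o\right) + 4 = 4 + A^{2} + 4 o$)
$q = \sqrt{203} \approx 14.248$
$x{\left(K \right)} = K \left(636 + K\right)$ ($x{\left(K \right)} = K \left(K + \left(4 + \left(-26\right)^{2} + 4 \left(-11\right)\right)\right) = K \left(K + \left(4 + 676 - 44\right)\right) = K \left(K + 636\right) = K \left(636 + K\right)$)
$x{\left(q \right)} - 199301 = \sqrt{203} \left(636 + \sqrt{203}\right) - 199301 = -199301 + \sqrt{203} \left(636 + \sqrt{203}\right)$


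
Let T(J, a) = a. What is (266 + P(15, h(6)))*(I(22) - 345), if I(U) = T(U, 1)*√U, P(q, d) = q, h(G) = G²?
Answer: -96945 + 281*√22 ≈ -95627.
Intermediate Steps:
I(U) = √U (I(U) = 1*√U = √U)
(266 + P(15, h(6)))*(I(22) - 345) = (266 + 15)*(√22 - 345) = 281*(-345 + √22) = -96945 + 281*√22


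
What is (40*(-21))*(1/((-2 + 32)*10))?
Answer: -14/5 ≈ -2.8000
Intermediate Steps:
(40*(-21))*(1/((-2 + 32)*10)) = -840/(30*10) = -28/10 = -840*1/300 = -14/5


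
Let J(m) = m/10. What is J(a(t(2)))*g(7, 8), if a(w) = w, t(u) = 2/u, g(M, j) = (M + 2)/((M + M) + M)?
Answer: 3/70 ≈ 0.042857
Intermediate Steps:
g(M, j) = (2 + M)/(3*M) (g(M, j) = (2 + M)/(2*M + M) = (2 + M)/((3*M)) = (2 + M)*(1/(3*M)) = (2 + M)/(3*M))
J(m) = m/10 (J(m) = m*(1/10) = m/10)
J(a(t(2)))*g(7, 8) = ((2/2)/10)*((1/3)*(2 + 7)/7) = ((2*(1/2))/10)*((1/3)*(1/7)*9) = ((1/10)*1)*(3/7) = (1/10)*(3/7) = 3/70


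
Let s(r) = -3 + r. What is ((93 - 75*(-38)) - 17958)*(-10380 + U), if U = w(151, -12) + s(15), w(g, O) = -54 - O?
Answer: 156306150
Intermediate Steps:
U = -30 (U = (-54 - 1*(-12)) + (-3 + 15) = (-54 + 12) + 12 = -42 + 12 = -30)
((93 - 75*(-38)) - 17958)*(-10380 + U) = ((93 - 75*(-38)) - 17958)*(-10380 - 30) = ((93 + 2850) - 17958)*(-10410) = (2943 - 17958)*(-10410) = -15015*(-10410) = 156306150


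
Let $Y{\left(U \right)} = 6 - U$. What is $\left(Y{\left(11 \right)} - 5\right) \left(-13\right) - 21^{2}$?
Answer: $-311$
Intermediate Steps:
$\left(Y{\left(11 \right)} - 5\right) \left(-13\right) - 21^{2} = \left(\left(6 - 11\right) - 5\right) \left(-13\right) - 21^{2} = \left(\left(6 - 11\right) - 5\right) \left(-13\right) - 441 = \left(-5 - 5\right) \left(-13\right) - 441 = \left(-10\right) \left(-13\right) - 441 = 130 - 441 = -311$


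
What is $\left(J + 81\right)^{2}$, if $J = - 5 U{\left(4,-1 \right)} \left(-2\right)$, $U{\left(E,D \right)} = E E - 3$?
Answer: $44521$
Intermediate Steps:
$U{\left(E,D \right)} = -3 + E^{2}$ ($U{\left(E,D \right)} = E^{2} - 3 = -3 + E^{2}$)
$J = 130$ ($J = - 5 \left(-3 + 4^{2}\right) \left(-2\right) = - 5 \left(-3 + 16\right) \left(-2\right) = \left(-5\right) 13 \left(-2\right) = \left(-65\right) \left(-2\right) = 130$)
$\left(J + 81\right)^{2} = \left(130 + 81\right)^{2} = 211^{2} = 44521$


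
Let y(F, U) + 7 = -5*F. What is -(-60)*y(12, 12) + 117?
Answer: -3903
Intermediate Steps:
y(F, U) = -7 - 5*F
-(-60)*y(12, 12) + 117 = -(-60)*(-7 - 5*12) + 117 = -(-60)*(-7 - 60) + 117 = -(-60)*(-67) + 117 = -60*67 + 117 = -4020 + 117 = -3903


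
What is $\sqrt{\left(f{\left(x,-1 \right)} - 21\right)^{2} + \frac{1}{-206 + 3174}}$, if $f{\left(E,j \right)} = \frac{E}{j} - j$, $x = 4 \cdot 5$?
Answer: $\frac{\sqrt{3523610342}}{1484} \approx 40.0$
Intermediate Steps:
$x = 20$
$f{\left(E,j \right)} = - j + \frac{E}{j}$
$\sqrt{\left(f{\left(x,-1 \right)} - 21\right)^{2} + \frac{1}{-206 + 3174}} = \sqrt{\left(\left(\left(-1\right) \left(-1\right) + \frac{20}{-1}\right) - 21\right)^{2} + \frac{1}{-206 + 3174}} = \sqrt{\left(\left(1 + 20 \left(-1\right)\right) - 21\right)^{2} + \frac{1}{2968}} = \sqrt{\left(\left(1 - 20\right) - 21\right)^{2} + \frac{1}{2968}} = \sqrt{\left(-19 - 21\right)^{2} + \frac{1}{2968}} = \sqrt{\left(-40\right)^{2} + \frac{1}{2968}} = \sqrt{1600 + \frac{1}{2968}} = \sqrt{\frac{4748801}{2968}} = \frac{\sqrt{3523610342}}{1484}$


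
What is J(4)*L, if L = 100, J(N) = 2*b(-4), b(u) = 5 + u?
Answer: 200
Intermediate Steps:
J(N) = 2 (J(N) = 2*(5 - 4) = 2*1 = 2)
J(4)*L = 2*100 = 200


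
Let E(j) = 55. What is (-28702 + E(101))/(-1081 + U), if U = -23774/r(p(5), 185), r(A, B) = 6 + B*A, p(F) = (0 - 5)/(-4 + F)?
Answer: 26326593/969665 ≈ 27.150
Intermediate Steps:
p(F) = -5/(-4 + F)
r(A, B) = 6 + A*B
U = 23774/919 (U = -23774/(6 - 5/(-4 + 5)*185) = -23774/(6 - 5/1*185) = -23774/(6 - 5*1*185) = -23774/(6 - 5*185) = -23774/(6 - 925) = -23774/(-919) = -23774*(-1/919) = 23774/919 ≈ 25.869)
(-28702 + E(101))/(-1081 + U) = (-28702 + 55)/(-1081 + 23774/919) = -28647/(-969665/919) = -28647*(-919/969665) = 26326593/969665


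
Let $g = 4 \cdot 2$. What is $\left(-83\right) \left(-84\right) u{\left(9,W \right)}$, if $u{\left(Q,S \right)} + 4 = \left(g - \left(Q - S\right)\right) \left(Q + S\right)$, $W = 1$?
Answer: $-27888$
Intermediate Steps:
$g = 8$
$u{\left(Q,S \right)} = -4 + \left(Q + S\right) \left(8 + S - Q\right)$ ($u{\left(Q,S \right)} = -4 + \left(8 - \left(Q - S\right)\right) \left(Q + S\right) = -4 + \left(8 + S - Q\right) \left(Q + S\right) = -4 + \left(Q + S\right) \left(8 + S - Q\right)$)
$\left(-83\right) \left(-84\right) u{\left(9,W \right)} = \left(-83\right) \left(-84\right) \left(-4 + 1^{2} - 9^{2} + 8 \cdot 9 + 8 \cdot 1\right) = 6972 \left(-4 + 1 - 81 + 72 + 8\right) = 6972 \left(-4\right) = -27888$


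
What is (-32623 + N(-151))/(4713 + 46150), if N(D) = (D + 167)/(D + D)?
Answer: -4926081/7680313 ≈ -0.64139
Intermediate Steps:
N(D) = (167 + D)/(2*D) (N(D) = (167 + D)/((2*D)) = (167 + D)*(1/(2*D)) = (167 + D)/(2*D))
(-32623 + N(-151))/(4713 + 46150) = (-32623 + (½)*(167 - 151)/(-151))/(4713 + 46150) = (-32623 + (½)*(-1/151)*16)/50863 = (-32623 - 8/151)*(1/50863) = -4926081/151*1/50863 = -4926081/7680313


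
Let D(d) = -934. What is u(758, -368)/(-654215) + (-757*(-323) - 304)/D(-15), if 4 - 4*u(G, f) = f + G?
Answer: -79881896187/305518405 ≈ -261.46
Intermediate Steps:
u(G, f) = 1 - G/4 - f/4 (u(G, f) = 1 - (f + G)/4 = 1 - (G + f)/4 = 1 + (-G/4 - f/4) = 1 - G/4 - f/4)
u(758, -368)/(-654215) + (-757*(-323) - 304)/D(-15) = (1 - ¼*758 - ¼*(-368))/(-654215) + (-757*(-323) - 304)/(-934) = (1 - 379/2 + 92)*(-1/654215) + (244511 - 304)*(-1/934) = -193/2*(-1/654215) + 244207*(-1/934) = 193/1308430 - 244207/934 = -79881896187/305518405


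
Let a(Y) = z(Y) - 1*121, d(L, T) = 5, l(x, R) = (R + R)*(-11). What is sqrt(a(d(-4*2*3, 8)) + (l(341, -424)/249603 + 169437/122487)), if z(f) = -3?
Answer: I*sqrt(12730759248720277314993)/10191040887 ≈ 11.072*I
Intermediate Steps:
l(x, R) = -22*R (l(x, R) = (2*R)*(-11) = -22*R)
a(Y) = -124 (a(Y) = -3 - 1*121 = -3 - 121 = -124)
sqrt(a(d(-4*2*3, 8)) + (l(341, -424)/249603 + 169437/122487)) = sqrt(-124 + (-22*(-424)/249603 + 169437/122487)) = sqrt(-124 + (9328*(1/249603) + 169437*(1/122487))) = sqrt(-124 + (9328/249603 + 56479/40829)) = sqrt(-124 + 14478180749/10191040887) = sqrt(-1249210889239/10191040887) = I*sqrt(12730759248720277314993)/10191040887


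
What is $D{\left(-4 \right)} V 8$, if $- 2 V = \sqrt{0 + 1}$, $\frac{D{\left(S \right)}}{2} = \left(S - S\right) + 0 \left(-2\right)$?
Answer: $0$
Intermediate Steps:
$D{\left(S \right)} = 0$ ($D{\left(S \right)} = 2 \left(\left(S - S\right) + 0 \left(-2\right)\right) = 2 \left(0 + 0\right) = 2 \cdot 0 = 0$)
$V = - \frac{1}{2}$ ($V = - \frac{\sqrt{0 + 1}}{2} = - \frac{\sqrt{1}}{2} = \left(- \frac{1}{2}\right) 1 = - \frac{1}{2} \approx -0.5$)
$D{\left(-4 \right)} V 8 = 0 \left(- \frac{1}{2}\right) 8 = 0 \cdot 8 = 0$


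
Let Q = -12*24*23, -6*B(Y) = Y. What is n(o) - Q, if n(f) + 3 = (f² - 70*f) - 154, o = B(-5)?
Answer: 230737/36 ≈ 6409.4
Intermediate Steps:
B(Y) = -Y/6
o = ⅚ (o = -⅙*(-5) = ⅚ ≈ 0.83333)
n(f) = -157 + f² - 70*f (n(f) = -3 + ((f² - 70*f) - 154) = -3 + (-154 + f² - 70*f) = -157 + f² - 70*f)
Q = -6624 (Q = -288*23 = -6624)
n(o) - Q = (-157 + (⅚)² - 70*⅚) - 1*(-6624) = (-157 + 25/36 - 175/3) + 6624 = -7727/36 + 6624 = 230737/36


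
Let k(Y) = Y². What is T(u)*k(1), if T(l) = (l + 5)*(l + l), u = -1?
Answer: -8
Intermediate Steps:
T(l) = 2*l*(5 + l) (T(l) = (5 + l)*(2*l) = 2*l*(5 + l))
T(u)*k(1) = (2*(-1)*(5 - 1))*1² = (2*(-1)*4)*1 = -8*1 = -8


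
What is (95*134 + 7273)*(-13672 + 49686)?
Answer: 720388042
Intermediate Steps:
(95*134 + 7273)*(-13672 + 49686) = (12730 + 7273)*36014 = 20003*36014 = 720388042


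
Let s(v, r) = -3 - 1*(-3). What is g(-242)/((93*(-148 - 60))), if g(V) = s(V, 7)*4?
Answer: 0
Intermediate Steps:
s(v, r) = 0 (s(v, r) = -3 + 3 = 0)
g(V) = 0 (g(V) = 0*4 = 0)
g(-242)/((93*(-148 - 60))) = 0/((93*(-148 - 60))) = 0/((93*(-208))) = 0/(-19344) = 0*(-1/19344) = 0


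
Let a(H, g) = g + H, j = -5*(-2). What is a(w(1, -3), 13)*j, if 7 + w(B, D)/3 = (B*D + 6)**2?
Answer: 190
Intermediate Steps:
j = 10
w(B, D) = -21 + 3*(6 + B*D)**2 (w(B, D) = -21 + 3*(B*D + 6)**2 = -21 + 3*(6 + B*D)**2)
a(H, g) = H + g
a(w(1, -3), 13)*j = ((-21 + 3*(6 + 1*(-3))**2) + 13)*10 = ((-21 + 3*(6 - 3)**2) + 13)*10 = ((-21 + 3*3**2) + 13)*10 = ((-21 + 3*9) + 13)*10 = ((-21 + 27) + 13)*10 = (6 + 13)*10 = 19*10 = 190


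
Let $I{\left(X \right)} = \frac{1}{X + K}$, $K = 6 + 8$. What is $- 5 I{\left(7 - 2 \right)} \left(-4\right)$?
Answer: $\frac{20}{19} \approx 1.0526$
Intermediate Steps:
$K = 14$
$I{\left(X \right)} = \frac{1}{14 + X}$ ($I{\left(X \right)} = \frac{1}{X + 14} = \frac{1}{14 + X}$)
$- 5 I{\left(7 - 2 \right)} \left(-4\right) = - 5 \frac{1}{14 + \left(7 - 2\right)} \left(-4\right) = - 5 \frac{1}{14 + 5} \left(-4\right) = - 5 \cdot \frac{1}{19} \left(-4\right) = \left(-5\right) \left(- \frac{4}{19}\right) = \frac{20}{19}$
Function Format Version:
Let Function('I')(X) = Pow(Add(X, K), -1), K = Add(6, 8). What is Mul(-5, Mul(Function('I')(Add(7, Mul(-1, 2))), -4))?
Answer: Rational(20, 19) ≈ 1.0526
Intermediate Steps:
K = 14
Function('I')(X) = Pow(Add(14, X), -1) (Function('I')(X) = Pow(Add(X, 14), -1) = Pow(Add(14, X), -1))
Mul(-5, Mul(Function('I')(Add(7, Mul(-1, 2))), -4)) = Mul(-5, Mul(Pow(Add(14, Add(7, Mul(-1, 2))), -1), -4)) = Mul(-5, Mul(Pow(Add(14, Add(7, -2)), -1), -4)) = Mul(-5, Mul(Pow(Add(14, 5), -1), -4)) = Mul(-5, Mul(Pow(19, -1), -4)) = Mul(-5, Mul(Rational(1, 19), -4)) = Mul(-5, Rational(-4, 19)) = Rational(20, 19)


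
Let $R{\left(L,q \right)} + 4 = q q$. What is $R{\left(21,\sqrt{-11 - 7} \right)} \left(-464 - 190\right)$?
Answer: $14388$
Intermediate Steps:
$R{\left(L,q \right)} = -4 + q^{2}$ ($R{\left(L,q \right)} = -4 + q q = -4 + q^{2}$)
$R{\left(21,\sqrt{-11 - 7} \right)} \left(-464 - 190\right) = \left(-4 + \left(\sqrt{-11 - 7}\right)^{2}\right) \left(-464 - 190\right) = \left(-4 + \left(\sqrt{-18}\right)^{2}\right) \left(-654\right) = \left(-4 + \left(3 i \sqrt{2}\right)^{2}\right) \left(-654\right) = \left(-4 - 18\right) \left(-654\right) = \left(-22\right) \left(-654\right) = 14388$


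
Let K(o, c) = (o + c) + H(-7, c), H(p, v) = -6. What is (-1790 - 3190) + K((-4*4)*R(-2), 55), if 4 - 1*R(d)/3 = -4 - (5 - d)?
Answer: -5651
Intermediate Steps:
R(d) = 39 - 3*d (R(d) = 12 - 3*(-4 - (5 - d)) = 12 - 3*(-4 + (-5 + d)) = 12 - 3*(-9 + d) = 12 + (27 - 3*d) = 39 - 3*d)
K(o, c) = -6 + c + o (K(o, c) = (o + c) - 6 = (c + o) - 6 = -6 + c + o)
(-1790 - 3190) + K((-4*4)*R(-2), 55) = (-1790 - 3190) + (-6 + 55 + (-4*4)*(39 - 3*(-2))) = -4980 + (-6 + 55 - 16*(39 + 6)) = -4980 + (-6 + 55 - 16*45) = -4980 + (-6 + 55 - 720) = -4980 - 671 = -5651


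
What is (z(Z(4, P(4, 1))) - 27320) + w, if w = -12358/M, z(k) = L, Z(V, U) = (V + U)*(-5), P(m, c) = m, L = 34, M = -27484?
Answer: -374958033/13742 ≈ -27286.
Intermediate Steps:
Z(V, U) = -5*U - 5*V (Z(V, U) = (U + V)*(-5) = -5*U - 5*V)
z(k) = 34
w = 6179/13742 (w = -12358/(-27484) = -12358*(-1/27484) = 6179/13742 ≈ 0.44964)
(z(Z(4, P(4, 1))) - 27320) + w = (34 - 27320) + 6179/13742 = -27286 + 6179/13742 = -374958033/13742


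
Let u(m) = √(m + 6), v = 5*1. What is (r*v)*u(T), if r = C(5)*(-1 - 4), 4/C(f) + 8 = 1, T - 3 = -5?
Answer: 200/7 ≈ 28.571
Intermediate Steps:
T = -2 (T = 3 - 5 = -2)
v = 5
C(f) = -4/7 (C(f) = 4/(-8 + 1) = 4/(-7) = 4*(-⅐) = -4/7)
u(m) = √(6 + m)
r = 20/7 (r = -4*(-1 - 4)/7 = -4/7*(-5) = 20/7 ≈ 2.8571)
(r*v)*u(T) = ((20/7)*5)*√(6 - 2) = 100*√4/7 = (100/7)*2 = 200/7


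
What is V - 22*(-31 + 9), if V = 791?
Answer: 1275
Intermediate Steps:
V - 22*(-31 + 9) = 791 - 22*(-31 + 9) = 791 - 22*(-22) = 791 - 1*(-484) = 791 + 484 = 1275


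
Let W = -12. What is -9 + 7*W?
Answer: -93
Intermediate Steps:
-9 + 7*W = -9 + 7*(-12) = -9 - 84 = -93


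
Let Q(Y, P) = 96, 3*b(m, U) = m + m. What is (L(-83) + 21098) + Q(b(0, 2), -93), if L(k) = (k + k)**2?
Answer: 48750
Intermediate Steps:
b(m, U) = 2*m/3 (b(m, U) = (m + m)/3 = (2*m)/3 = 2*m/3)
L(k) = 4*k**2 (L(k) = (2*k)**2 = 4*k**2)
(L(-83) + 21098) + Q(b(0, 2), -93) = (4*(-83)**2 + 21098) + 96 = (4*6889 + 21098) + 96 = (27556 + 21098) + 96 = 48654 + 96 = 48750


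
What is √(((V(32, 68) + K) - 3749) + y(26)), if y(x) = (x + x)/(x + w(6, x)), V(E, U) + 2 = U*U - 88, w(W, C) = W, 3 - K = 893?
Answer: I*√1654/4 ≈ 10.167*I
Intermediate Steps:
K = -890 (K = 3 - 1*893 = 3 - 893 = -890)
V(E, U) = -90 + U² (V(E, U) = -2 + (U*U - 88) = -2 + (U² - 88) = -2 + (-88 + U²) = -90 + U²)
y(x) = 2*x/(6 + x) (y(x) = (x + x)/(x + 6) = (2*x)/(6 + x) = 2*x/(6 + x))
√(((V(32, 68) + K) - 3749) + y(26)) = √((((-90 + 68²) - 890) - 3749) + 2*26/(6 + 26)) = √((((-90 + 4624) - 890) - 3749) + 2*26/32) = √(((4534 - 890) - 3749) + 2*26*(1/32)) = √((3644 - 3749) + 13/8) = √(-105 + 13/8) = √(-827/8) = I*√1654/4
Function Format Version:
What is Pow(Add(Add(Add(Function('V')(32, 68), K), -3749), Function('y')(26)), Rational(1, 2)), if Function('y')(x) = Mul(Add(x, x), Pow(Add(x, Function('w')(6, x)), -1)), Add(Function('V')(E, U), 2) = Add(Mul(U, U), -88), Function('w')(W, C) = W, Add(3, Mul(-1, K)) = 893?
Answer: Mul(Rational(1, 4), I, Pow(1654, Rational(1, 2))) ≈ Mul(10.167, I)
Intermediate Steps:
K = -890 (K = Add(3, Mul(-1, 893)) = Add(3, -893) = -890)
Function('V')(E, U) = Add(-90, Pow(U, 2)) (Function('V')(E, U) = Add(-2, Add(Mul(U, U), -88)) = Add(-2, Add(Pow(U, 2), -88)) = Add(-2, Add(-88, Pow(U, 2))) = Add(-90, Pow(U, 2)))
Function('y')(x) = Mul(2, x, Pow(Add(6, x), -1)) (Function('y')(x) = Mul(Add(x, x), Pow(Add(x, 6), -1)) = Mul(Mul(2, x), Pow(Add(6, x), -1)) = Mul(2, x, Pow(Add(6, x), -1)))
Pow(Add(Add(Add(Function('V')(32, 68), K), -3749), Function('y')(26)), Rational(1, 2)) = Pow(Add(Add(Add(Add(-90, Pow(68, 2)), -890), -3749), Mul(2, 26, Pow(Add(6, 26), -1))), Rational(1, 2)) = Pow(Add(Add(Add(Add(-90, 4624), -890), -3749), Mul(2, 26, Pow(32, -1))), Rational(1, 2)) = Pow(Add(Add(Add(4534, -890), -3749), Mul(2, 26, Rational(1, 32))), Rational(1, 2)) = Pow(Add(Add(3644, -3749), Rational(13, 8)), Rational(1, 2)) = Pow(Add(-105, Rational(13, 8)), Rational(1, 2)) = Pow(Rational(-827, 8), Rational(1, 2)) = Mul(Rational(1, 4), I, Pow(1654, Rational(1, 2)))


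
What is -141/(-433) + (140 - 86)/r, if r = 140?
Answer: 21561/30310 ≈ 0.71135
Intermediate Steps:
-141/(-433) + (140 - 86)/r = -141/(-433) + (140 - 86)/140 = -141*(-1/433) + 54*(1/140) = 141/433 + 27/70 = 21561/30310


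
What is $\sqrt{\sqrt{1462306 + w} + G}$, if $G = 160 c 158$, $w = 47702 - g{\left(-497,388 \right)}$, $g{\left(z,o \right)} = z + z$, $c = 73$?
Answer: $\sqrt{1845440 + \sqrt{1511002}} \approx 1358.9$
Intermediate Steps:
$g{\left(z,o \right)} = 2 z$
$w = 48696$ ($w = 47702 - 2 \left(-497\right) = 47702 - -994 = 47702 + 994 = 48696$)
$G = 1845440$ ($G = 160 \cdot 73 \cdot 158 = 11680 \cdot 158 = 1845440$)
$\sqrt{\sqrt{1462306 + w} + G} = \sqrt{\sqrt{1462306 + 48696} + 1845440} = \sqrt{\sqrt{1511002} + 1845440} = \sqrt{1845440 + \sqrt{1511002}}$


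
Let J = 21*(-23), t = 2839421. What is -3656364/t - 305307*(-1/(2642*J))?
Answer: -1844243339517/1207781795402 ≈ -1.5270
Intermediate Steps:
J = -483
-3656364/t - 305307*(-1/(2642*J)) = -3656364/2839421 - 305307/((-2642*(-483))) = -3656364*1/2839421 - 305307/1276086 = -3656364/2839421 - 305307*1/1276086 = -3656364/2839421 - 101769/425362 = -1844243339517/1207781795402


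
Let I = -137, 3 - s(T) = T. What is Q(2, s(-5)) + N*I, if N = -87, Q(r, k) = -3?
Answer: 11916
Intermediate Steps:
s(T) = 3 - T
Q(2, s(-5)) + N*I = -3 - 87*(-137) = -3 + 11919 = 11916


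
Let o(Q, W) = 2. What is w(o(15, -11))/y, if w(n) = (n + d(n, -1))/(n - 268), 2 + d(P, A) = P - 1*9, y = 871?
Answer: 1/33098 ≈ 3.0213e-5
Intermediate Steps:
d(P, A) = -11 + P (d(P, A) = -2 + (P - 1*9) = -2 + (P - 9) = -2 + (-9 + P) = -11 + P)
w(n) = (-11 + 2*n)/(-268 + n) (w(n) = (n + (-11 + n))/(n - 268) = (-11 + 2*n)/(-268 + n))
w(o(15, -11))/y = ((-11 + 2*2)/(-268 + 2))/871 = ((-11 + 4)/(-266))*(1/871) = -1/266*(-7)*(1/871) = (1/38)*(1/871) = 1/33098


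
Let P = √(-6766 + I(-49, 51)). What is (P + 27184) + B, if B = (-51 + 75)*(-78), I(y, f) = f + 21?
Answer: 25312 + I*√6694 ≈ 25312.0 + 81.817*I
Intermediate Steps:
I(y, f) = 21 + f
B = -1872 (B = 24*(-78) = -1872)
P = I*√6694 (P = √(-6766 + (21 + 51)) = √(-6766 + 72) = √(-6694) = I*√6694 ≈ 81.817*I)
(P + 27184) + B = (I*√6694 + 27184) - 1872 = (27184 + I*√6694) - 1872 = 25312 + I*√6694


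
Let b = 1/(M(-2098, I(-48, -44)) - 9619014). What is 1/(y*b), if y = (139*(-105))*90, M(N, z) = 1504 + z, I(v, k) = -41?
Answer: 9617551/1313550 ≈ 7.3218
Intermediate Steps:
y = -1313550 (y = -14595*90 = -1313550)
b = -1/9617551 (b = 1/((1504 - 41) - 9619014) = 1/(1463 - 9619014) = 1/(-9617551) = -1/9617551 ≈ -1.0398e-7)
1/(y*b) = 1/((-1313550)*(-1/9617551)) = -1/1313550*(-9617551) = 9617551/1313550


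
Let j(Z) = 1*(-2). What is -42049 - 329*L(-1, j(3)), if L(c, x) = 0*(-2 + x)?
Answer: -42049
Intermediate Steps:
j(Z) = -2
L(c, x) = 0
-42049 - 329*L(-1, j(3)) = -42049 - 329*0 = -42049 - 1*0 = -42049 + 0 = -42049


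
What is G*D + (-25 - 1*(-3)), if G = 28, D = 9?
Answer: 230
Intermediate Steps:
G*D + (-25 - 1*(-3)) = 28*9 + (-25 - 1*(-3)) = 252 + (-25 + 3) = 252 - 22 = 230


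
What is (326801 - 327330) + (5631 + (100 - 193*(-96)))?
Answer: 23730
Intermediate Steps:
(326801 - 327330) + (5631 + (100 - 193*(-96))) = -529 + (5631 + (100 + 18528)) = -529 + (5631 + 18628) = -529 + 24259 = 23730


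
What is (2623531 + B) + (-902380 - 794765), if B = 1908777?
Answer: 2835163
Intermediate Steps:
(2623531 + B) + (-902380 - 794765) = (2623531 + 1908777) + (-902380 - 794765) = 4532308 - 1697145 = 2835163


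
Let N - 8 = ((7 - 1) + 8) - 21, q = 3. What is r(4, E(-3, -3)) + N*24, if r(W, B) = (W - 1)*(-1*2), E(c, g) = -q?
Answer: 18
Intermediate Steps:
E(c, g) = -3 (E(c, g) = -1*3 = -3)
N = 1 (N = 8 + (((7 - 1) + 8) - 21) = 8 + ((6 + 8) - 21) = 8 + (14 - 21) = 8 - 7 = 1)
r(W, B) = 2 - 2*W (r(W, B) = (-1 + W)*(-2) = 2 - 2*W)
r(4, E(-3, -3)) + N*24 = (2 - 2*4) + 1*24 = (2 - 8) + 24 = -6 + 24 = 18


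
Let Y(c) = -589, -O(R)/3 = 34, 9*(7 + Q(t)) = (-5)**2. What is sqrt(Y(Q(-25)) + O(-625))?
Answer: I*sqrt(691) ≈ 26.287*I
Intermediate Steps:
Q(t) = -38/9 (Q(t) = -7 + (1/9)*(-5)**2 = -7 + (1/9)*25 = -7 + 25/9 = -38/9)
O(R) = -102 (O(R) = -3*34 = -102)
sqrt(Y(Q(-25)) + O(-625)) = sqrt(-589 - 102) = sqrt(-691) = I*sqrt(691)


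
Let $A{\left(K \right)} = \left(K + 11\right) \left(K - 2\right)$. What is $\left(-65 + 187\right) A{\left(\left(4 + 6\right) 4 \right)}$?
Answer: $236436$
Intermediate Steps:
$A{\left(K \right)} = \left(-2 + K\right) \left(11 + K\right)$ ($A{\left(K \right)} = \left(11 + K\right) \left(-2 + K\right) = \left(-2 + K\right) \left(11 + K\right)$)
$\left(-65 + 187\right) A{\left(\left(4 + 6\right) 4 \right)} = \left(-65 + 187\right) \left(-22 + \left(\left(4 + 6\right) 4\right)^{2} + 9 \left(4 + 6\right) 4\right) = 122 \left(-22 + \left(10 \cdot 4\right)^{2} + 9 \cdot 10 \cdot 4\right) = 122 \left(-22 + 40^{2} + 9 \cdot 40\right) = 122 \left(-22 + 1600 + 360\right) = 122 \cdot 1938 = 236436$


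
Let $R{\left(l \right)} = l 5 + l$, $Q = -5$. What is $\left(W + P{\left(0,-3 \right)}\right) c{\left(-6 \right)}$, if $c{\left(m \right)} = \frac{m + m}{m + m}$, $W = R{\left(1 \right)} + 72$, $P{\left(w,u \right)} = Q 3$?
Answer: $63$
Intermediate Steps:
$R{\left(l \right)} = 6 l$ ($R{\left(l \right)} = 5 l + l = 6 l$)
$P{\left(w,u \right)} = -15$ ($P{\left(w,u \right)} = \left(-5\right) 3 = -15$)
$W = 78$ ($W = 6 \cdot 1 + 72 = 6 + 72 = 78$)
$c{\left(m \right)} = 1$ ($c{\left(m \right)} = \frac{2 m}{2 m} = 2 m \frac{1}{2 m} = 1$)
$\left(W + P{\left(0,-3 \right)}\right) c{\left(-6 \right)} = \left(78 - 15\right) 1 = 63 \cdot 1 = 63$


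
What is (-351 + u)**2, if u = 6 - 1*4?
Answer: 121801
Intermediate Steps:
u = 2 (u = 6 - 4 = 2)
(-351 + u)**2 = (-351 + 2)**2 = (-349)**2 = 121801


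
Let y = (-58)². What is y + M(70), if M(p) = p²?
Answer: 8264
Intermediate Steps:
y = 3364
y + M(70) = 3364 + 70² = 3364 + 4900 = 8264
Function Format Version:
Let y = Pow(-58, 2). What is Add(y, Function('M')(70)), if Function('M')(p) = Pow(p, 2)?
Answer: 8264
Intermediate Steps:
y = 3364
Add(y, Function('M')(70)) = Add(3364, Pow(70, 2)) = Add(3364, 4900) = 8264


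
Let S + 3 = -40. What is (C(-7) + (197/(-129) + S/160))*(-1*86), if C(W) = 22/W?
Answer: 713549/1680 ≈ 424.73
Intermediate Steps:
S = -43 (S = -3 - 40 = -43)
(C(-7) + (197/(-129) + S/160))*(-1*86) = (22/(-7) + (197/(-129) - 43/160))*(-1*86) = (22*(-1/7) + (197*(-1/129) - 43*1/160))*(-86) = (-22/7 + (-197/129 - 43/160))*(-86) = (-22/7 - 37067/20640)*(-86) = -713549/144480*(-86) = 713549/1680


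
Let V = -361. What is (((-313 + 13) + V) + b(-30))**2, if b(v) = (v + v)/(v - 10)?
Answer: 1739761/4 ≈ 4.3494e+5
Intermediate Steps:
b(v) = 2*v/(-10 + v) (b(v) = (2*v)/(-10 + v) = 2*v/(-10 + v))
(((-313 + 13) + V) + b(-30))**2 = (((-313 + 13) - 361) + 2*(-30)/(-10 - 30))**2 = ((-300 - 361) + 2*(-30)/(-40))**2 = (-661 + 2*(-30)*(-1/40))**2 = (-661 + 3/2)**2 = (-1319/2)**2 = 1739761/4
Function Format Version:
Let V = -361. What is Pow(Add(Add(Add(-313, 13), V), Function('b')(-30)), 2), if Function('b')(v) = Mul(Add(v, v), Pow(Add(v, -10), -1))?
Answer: Rational(1739761, 4) ≈ 4.3494e+5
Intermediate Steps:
Function('b')(v) = Mul(2, v, Pow(Add(-10, v), -1)) (Function('b')(v) = Mul(Mul(2, v), Pow(Add(-10, v), -1)) = Mul(2, v, Pow(Add(-10, v), -1)))
Pow(Add(Add(Add(-313, 13), V), Function('b')(-30)), 2) = Pow(Add(Add(Add(-313, 13), -361), Mul(2, -30, Pow(Add(-10, -30), -1))), 2) = Pow(Add(Add(-300, -361), Mul(2, -30, Pow(-40, -1))), 2) = Pow(Add(-661, Mul(2, -30, Rational(-1, 40))), 2) = Pow(Add(-661, Rational(3, 2)), 2) = Pow(Rational(-1319, 2), 2) = Rational(1739761, 4)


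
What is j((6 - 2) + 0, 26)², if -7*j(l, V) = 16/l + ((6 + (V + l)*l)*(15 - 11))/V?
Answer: 92416/8281 ≈ 11.160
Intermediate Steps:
j(l, V) = -16/(7*l) - (24 + 4*l*(V + l))/(7*V) (j(l, V) = -(16/l + ((6 + (V + l)*l)*(15 - 11))/V)/7 = -(16/l + ((6 + l*(V + l))*4)/V)/7 = -(16/l + (24 + 4*l*(V + l))/V)/7 = -16/(7*l) - (24 + 4*l*(V + l))/(7*V))
j((6 - 2) + 0, 26)² = ((4/7)*(-4*26 - 1*26*((6 - 2) + 0)² - ((6 - 2) + 0)*(6 + ((6 - 2) + 0)²))/(26*((6 - 2) + 0)))² = ((4/7)*(1/26)*(-104 - 1*26*(4 + 0)² - (4 + 0)*(6 + (4 + 0)²))/(4 + 0))² = ((4/7)*(1/26)*(-104 - 1*26*4² - 1*4*(6 + 4²))/4)² = ((4/7)*(1/26)*(¼)*(-104 - 1*26*16 - 1*4*(6 + 16)))² = ((4/7)*(1/26)*(¼)*(-104 - 416 - 1*4*22))² = ((4/7)*(1/26)*(¼)*(-104 - 416 - 88))² = ((4/7)*(1/26)*(¼)*(-608))² = (-304/91)² = 92416/8281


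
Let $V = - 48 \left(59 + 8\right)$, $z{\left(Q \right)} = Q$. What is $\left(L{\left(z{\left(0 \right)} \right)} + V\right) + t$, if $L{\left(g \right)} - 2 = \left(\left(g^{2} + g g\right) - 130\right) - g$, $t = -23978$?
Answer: $-27322$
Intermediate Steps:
$L{\left(g \right)} = -128 - g + 2 g^{2}$ ($L{\left(g \right)} = 2 - \left(130 + g - g^{2} - g g\right) = 2 - \left(130 + g - 2 g^{2}\right) = -128 - g + 2 g^{2}$)
$V = -3216$ ($V = \left(-48\right) 67 = -3216$)
$\left(L{\left(z{\left(0 \right)} \right)} + V\right) + t = \left(\left(-128 - 0 + 2 \cdot 0^{2}\right) - 3216\right) - 23978 = \left(\left(-128 + 0 + 2 \cdot 0\right) - 3216\right) - 23978 = \left(\left(-128 + 0 + 0\right) - 3216\right) - 23978 = \left(-128 - 3216\right) - 23978 = -3344 - 23978 = -27322$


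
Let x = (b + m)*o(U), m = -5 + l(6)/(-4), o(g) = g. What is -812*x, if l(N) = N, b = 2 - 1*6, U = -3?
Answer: -25578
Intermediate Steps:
b = -4 (b = 2 - 6 = -4)
m = -13/2 (m = -5 + 6/(-4) = -5 + 6*(-1/4) = -5 - 3/2 = -13/2 ≈ -6.5000)
x = 63/2 (x = (-4 - 13/2)*(-3) = -21/2*(-3) = 63/2 ≈ 31.500)
-812*x = -812*63/2 = -25578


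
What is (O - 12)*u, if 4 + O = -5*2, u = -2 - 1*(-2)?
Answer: 0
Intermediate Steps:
u = 0 (u = -2 + 2 = 0)
O = -14 (O = -4 - 5*2 = -4 - 10 = -14)
(O - 12)*u = (-14 - 12)*0 = -26*0 = 0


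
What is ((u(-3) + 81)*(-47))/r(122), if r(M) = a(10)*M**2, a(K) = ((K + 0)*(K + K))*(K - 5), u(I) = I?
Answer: -1833/7442000 ≈ -0.00024630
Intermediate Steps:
a(K) = 2*K**2*(-5 + K) (a(K) = (K*(2*K))*(-5 + K) = (2*K**2)*(-5 + K) = 2*K**2*(-5 + K))
r(M) = 1000*M**2 (r(M) = (2*10**2*(-5 + 10))*M**2 = (2*100*5)*M**2 = 1000*M**2)
((u(-3) + 81)*(-47))/r(122) = ((-3 + 81)*(-47))/((1000*122**2)) = (78*(-47))/((1000*14884)) = -3666/14884000 = -3666*1/14884000 = -1833/7442000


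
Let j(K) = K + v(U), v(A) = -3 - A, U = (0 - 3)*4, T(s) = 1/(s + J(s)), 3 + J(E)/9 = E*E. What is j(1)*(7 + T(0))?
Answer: 1880/27 ≈ 69.630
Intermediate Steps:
J(E) = -27 + 9*E**2 (J(E) = -27 + 9*(E*E) = -27 + 9*E**2)
T(s) = 1/(-27 + s + 9*s**2) (T(s) = 1/(s + (-27 + 9*s**2)) = 1/(-27 + s + 9*s**2))
U = -12 (U = -3*4 = -12)
j(K) = 9 + K (j(K) = K + (-3 - 1*(-12)) = K + (-3 + 12) = K + 9 = 9 + K)
j(1)*(7 + T(0)) = (9 + 1)*(7 + 1/(-27 + 0 + 9*0**2)) = 10*(7 + 1/(-27 + 0 + 9*0)) = 10*(7 + 1/(-27 + 0 + 0)) = 10*(7 + 1/(-27)) = 10*(7 - 1/27) = 10*(188/27) = 1880/27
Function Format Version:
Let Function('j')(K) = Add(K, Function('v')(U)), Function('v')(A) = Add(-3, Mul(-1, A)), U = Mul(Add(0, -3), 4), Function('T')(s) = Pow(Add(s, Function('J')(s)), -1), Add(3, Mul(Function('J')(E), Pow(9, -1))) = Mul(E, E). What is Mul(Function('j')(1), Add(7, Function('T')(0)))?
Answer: Rational(1880, 27) ≈ 69.630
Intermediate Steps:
Function('J')(E) = Add(-27, Mul(9, Pow(E, 2))) (Function('J')(E) = Add(-27, Mul(9, Mul(E, E))) = Add(-27, Mul(9, Pow(E, 2))))
Function('T')(s) = Pow(Add(-27, s, Mul(9, Pow(s, 2))), -1) (Function('T')(s) = Pow(Add(s, Add(-27, Mul(9, Pow(s, 2)))), -1) = Pow(Add(-27, s, Mul(9, Pow(s, 2))), -1))
U = -12 (U = Mul(-3, 4) = -12)
Function('j')(K) = Add(9, K) (Function('j')(K) = Add(K, Add(-3, Mul(-1, -12))) = Add(K, Add(-3, 12)) = Add(K, 9) = Add(9, K))
Mul(Function('j')(1), Add(7, Function('T')(0))) = Mul(Add(9, 1), Add(7, Pow(Add(-27, 0, Mul(9, Pow(0, 2))), -1))) = Mul(10, Add(7, Pow(Add(-27, 0, Mul(9, 0)), -1))) = Mul(10, Add(7, Pow(Add(-27, 0, 0), -1))) = Mul(10, Add(7, Pow(-27, -1))) = Mul(10, Add(7, Rational(-1, 27))) = Mul(10, Rational(188, 27)) = Rational(1880, 27)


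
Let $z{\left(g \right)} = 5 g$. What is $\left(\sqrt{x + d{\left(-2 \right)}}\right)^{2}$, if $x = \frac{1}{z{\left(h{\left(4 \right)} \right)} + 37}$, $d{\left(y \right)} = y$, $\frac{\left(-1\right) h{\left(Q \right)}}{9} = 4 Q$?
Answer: $- \frac{1367}{683} \approx -2.0015$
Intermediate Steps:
$h{\left(Q \right)} = - 36 Q$ ($h{\left(Q \right)} = - 9 \cdot 4 Q = - 36 Q$)
$x = - \frac{1}{683}$ ($x = \frac{1}{5 \left(\left(-36\right) 4\right) + 37} = \frac{1}{5 \left(-144\right) + 37} = \frac{1}{-720 + 37} = \frac{1}{-683} = - \frac{1}{683} \approx -0.0014641$)
$\left(\sqrt{x + d{\left(-2 \right)}}\right)^{2} = \left(\sqrt{- \frac{1}{683} - 2}\right)^{2} = \left(\sqrt{- \frac{1367}{683}}\right)^{2} = \left(\frac{i \sqrt{933661}}{683}\right)^{2} = - \frac{1367}{683}$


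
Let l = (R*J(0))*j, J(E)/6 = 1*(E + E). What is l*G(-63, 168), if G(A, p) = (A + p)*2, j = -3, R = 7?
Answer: 0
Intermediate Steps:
J(E) = 12*E (J(E) = 6*(1*(E + E)) = 6*(1*(2*E)) = 6*(2*E) = 12*E)
G(A, p) = 2*A + 2*p
l = 0 (l = (7*(12*0))*(-3) = (7*0)*(-3) = 0*(-3) = 0)
l*G(-63, 168) = 0*(2*(-63) + 2*168) = 0*(-126 + 336) = 0*210 = 0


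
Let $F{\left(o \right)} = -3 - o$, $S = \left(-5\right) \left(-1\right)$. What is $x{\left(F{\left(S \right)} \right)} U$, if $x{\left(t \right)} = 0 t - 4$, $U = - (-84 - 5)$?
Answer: $-356$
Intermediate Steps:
$U = 89$ ($U = - (-84 - 5) = \left(-1\right) \left(-89\right) = 89$)
$S = 5$
$x{\left(t \right)} = -4$ ($x{\left(t \right)} = 0 - 4 = -4$)
$x{\left(F{\left(S \right)} \right)} U = \left(-4\right) 89 = -356$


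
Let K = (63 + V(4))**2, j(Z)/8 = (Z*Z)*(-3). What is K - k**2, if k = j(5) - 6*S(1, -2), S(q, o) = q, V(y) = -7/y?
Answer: -5815751/16 ≈ -3.6348e+5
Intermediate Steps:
j(Z) = -24*Z**2 (j(Z) = 8*((Z*Z)*(-3)) = 8*(Z**2*(-3)) = 8*(-3*Z**2) = -24*Z**2)
K = 60025/16 (K = (63 - 7/4)**2 = (245/4)**2 = 60025/16 ≈ 3751.6)
k = -606 (k = -24*5**2 - 6*1 = -24*25 - 6 = -600 - 6 = -606)
K - k**2 = 60025/16 - 1*(-606)**2 = 60025/16 - 1*367236 = 60025/16 - 367236 = -5815751/16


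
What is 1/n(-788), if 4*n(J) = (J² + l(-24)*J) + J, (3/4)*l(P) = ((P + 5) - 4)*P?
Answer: 1/10047 ≈ 9.9532e-5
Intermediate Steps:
l(P) = 4*P*(1 + P)/3 (l(P) = 4*(((P + 5) - 4)*P)/3 = 4*(((5 + P) - 4)*P)/3 = 4*((1 + P)*P)/3 = 4*(P*(1 + P))/3 = 4*P*(1 + P)/3)
n(J) = J²/4 + 737*J/4 (n(J) = ((J² + ((4/3)*(-24)*(1 - 24))*J) + J)/4 = ((J² + ((4/3)*(-24)*(-23))*J) + J)/4 = ((J² + 736*J) + J)/4 = (J² + 737*J)/4 = J²/4 + 737*J/4)
1/n(-788) = 1/((¼)*(-788)*(737 - 788)) = 1/((¼)*(-788)*(-51)) = 1/10047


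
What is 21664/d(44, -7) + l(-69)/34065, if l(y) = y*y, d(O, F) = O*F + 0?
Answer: -20458827/291445 ≈ -70.198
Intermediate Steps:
d(O, F) = F*O (d(O, F) = F*O + 0 = F*O)
l(y) = y²
21664/d(44, -7) + l(-69)/34065 = 21664/((-7*44)) + (-69)²/34065 = 21664/(-308) + 4761*(1/34065) = 21664*(-1/308) + 529/3785 = -5416/77 + 529/3785 = -20458827/291445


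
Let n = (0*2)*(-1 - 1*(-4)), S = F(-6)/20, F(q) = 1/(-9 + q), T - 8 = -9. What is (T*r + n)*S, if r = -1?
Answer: -1/300 ≈ -0.0033333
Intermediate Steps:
T = -1 (T = 8 - 9 = -1)
S = -1/300 (S = 1/(-9 - 6*20) = (1/20)/(-15) = -1/15*1/20 = -1/300 ≈ -0.0033333)
n = 0 (n = 0*(-1 + 4) = 0*3 = 0)
(T*r + n)*S = (-1*(-1) + 0)*(-1/300) = (1 + 0)*(-1/300) = 1*(-1/300) = -1/300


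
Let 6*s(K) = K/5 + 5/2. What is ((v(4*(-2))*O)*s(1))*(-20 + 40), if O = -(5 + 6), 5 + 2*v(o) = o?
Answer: 1287/2 ≈ 643.50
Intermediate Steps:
v(o) = -5/2 + o/2
s(K) = 5/12 + K/30 (s(K) = (K/5 + 5/2)/6 = (5/2 + K/5)/6 = 5/12 + K/30)
O = -11 (O = -1*11 = -11)
((v(4*(-2))*O)*s(1))*(-20 + 40) = (((-5/2 + (4*(-2))/2)*(-11))*(5/12 + (1/30)*1))*(-20 + 40) = (((-5/2 + (½)*(-8))*(-11))*(5/12 + 1/30))*20 = (((-5/2 - 4)*(-11))*(9/20))*20 = (-13/2*(-11)*(9/20))*20 = ((143/2)*(9/20))*20 = (1287/40)*20 = 1287/2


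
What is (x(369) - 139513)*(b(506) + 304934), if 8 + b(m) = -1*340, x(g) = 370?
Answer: -42381009798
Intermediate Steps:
b(m) = -348 (b(m) = -8 - 1*340 = -8 - 340 = -348)
(x(369) - 139513)*(b(506) + 304934) = (370 - 139513)*(-348 + 304934) = -139143*304586 = -42381009798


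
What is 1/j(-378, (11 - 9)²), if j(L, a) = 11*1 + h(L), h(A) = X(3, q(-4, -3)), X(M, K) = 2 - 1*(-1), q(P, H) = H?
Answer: 1/14 ≈ 0.071429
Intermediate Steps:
X(M, K) = 3 (X(M, K) = 2 + 1 = 3)
h(A) = 3
j(L, a) = 14 (j(L, a) = 11*1 + 3 = 11 + 3 = 14)
1/j(-378, (11 - 9)²) = 1/14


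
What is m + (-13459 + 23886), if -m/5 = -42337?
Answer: 222112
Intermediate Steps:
m = 211685 (m = -5*(-42337) = 211685)
m + (-13459 + 23886) = 211685 + (-13459 + 23886) = 211685 + 10427 = 222112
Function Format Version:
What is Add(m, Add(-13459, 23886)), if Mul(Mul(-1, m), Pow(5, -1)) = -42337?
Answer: 222112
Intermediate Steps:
m = 211685 (m = Mul(-5, -42337) = 211685)
Add(m, Add(-13459, 23886)) = Add(211685, Add(-13459, 23886)) = Add(211685, 10427) = 222112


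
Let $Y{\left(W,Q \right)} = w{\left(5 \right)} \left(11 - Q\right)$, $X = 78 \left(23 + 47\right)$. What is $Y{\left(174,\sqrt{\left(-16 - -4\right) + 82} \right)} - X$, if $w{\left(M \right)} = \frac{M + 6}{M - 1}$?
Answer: $- \frac{21719}{4} - \frac{11 \sqrt{70}}{4} \approx -5452.8$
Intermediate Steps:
$X = 5460$ ($X = 78 \cdot 70 = 5460$)
$w{\left(M \right)} = \frac{6 + M}{-1 + M}$
$Y{\left(W,Q \right)} = \frac{121}{4} - \frac{11 Q}{4}$ ($Y{\left(W,Q \right)} = \frac{6 + 5}{-1 + 5} \left(11 - Q\right) = \frac{1}{4} \cdot 11 \left(11 - Q\right) = \frac{11 \left(11 - Q\right)}{4} = \frac{121}{4} - \frac{11 Q}{4}$)
$Y{\left(174,\sqrt{\left(-16 - -4\right) + 82} \right)} - X = \left(\frac{121}{4} - \frac{11 \sqrt{\left(-16 - -4\right) + 82}}{4}\right) - 5460 = \left(\frac{121}{4} - \frac{11 \sqrt{\left(-16 + 4\right) + 82}}{4}\right) - 5460 = \left(\frac{121}{4} - \frac{11 \sqrt{-12 + 82}}{4}\right) - 5460 = \left(\frac{121}{4} - \frac{11 \sqrt{70}}{4}\right) - 5460 = - \frac{21719}{4} - \frac{11 \sqrt{70}}{4}$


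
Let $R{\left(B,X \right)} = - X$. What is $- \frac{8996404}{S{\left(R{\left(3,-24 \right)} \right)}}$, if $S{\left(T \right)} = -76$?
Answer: $\frac{2249101}{19} \approx 1.1837 \cdot 10^{5}$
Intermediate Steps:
$- \frac{8996404}{S{\left(R{\left(3,-24 \right)} \right)}} = - \frac{8996404}{-76} = \left(-8996404\right) \left(- \frac{1}{76}\right) = \frac{2249101}{19}$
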